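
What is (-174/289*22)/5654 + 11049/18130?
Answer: 817487757/1346569490 ≈ 0.60709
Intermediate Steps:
(-174/289*22)/5654 + 11049/18130 = (-174*1/289*22)*(1/5654) + 11049*(1/18130) = -174/289*22*(1/5654) + 11049/18130 = -3828/289*1/5654 + 11049/18130 = -174/74273 + 11049/18130 = 817487757/1346569490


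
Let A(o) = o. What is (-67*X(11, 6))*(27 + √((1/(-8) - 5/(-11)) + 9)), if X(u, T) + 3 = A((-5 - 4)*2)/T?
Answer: 10854 + 201*√18062/22 ≈ 12082.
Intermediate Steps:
X(u, T) = -3 - 18/T (X(u, T) = -3 + ((-5 - 4)*2)/T = -3 + (-9*2)/T = -3 - 18/T)
(-67*X(11, 6))*(27 + √((1/(-8) - 5/(-11)) + 9)) = (-67*(-3 - 18/6))*(27 + √((1/(-8) - 5/(-11)) + 9)) = (-67*(-3 - 18*⅙))*(27 + √((1*(-⅛) - 5*(-1/11)) + 9)) = (-67*(-3 - 3))*(27 + √((-⅛ + 5/11) + 9)) = (-67*(-6))*(27 + √(29/88 + 9)) = 402*(27 + √(821/88)) = 402*(27 + √18062/44) = 10854 + 201*√18062/22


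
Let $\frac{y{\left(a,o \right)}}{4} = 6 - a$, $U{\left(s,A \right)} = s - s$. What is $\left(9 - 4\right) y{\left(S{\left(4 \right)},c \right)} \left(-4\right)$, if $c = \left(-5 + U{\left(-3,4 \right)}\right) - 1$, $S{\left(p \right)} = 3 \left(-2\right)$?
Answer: $-960$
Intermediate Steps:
$U{\left(s,A \right)} = 0$
$S{\left(p \right)} = -6$
$c = -6$ ($c = \left(-5 + 0\right) - 1 = -5 - 1 = -6$)
$y{\left(a,o \right)} = 24 - 4 a$ ($y{\left(a,o \right)} = 4 \left(6 - a\right) = 24 - 4 a$)
$\left(9 - 4\right) y{\left(S{\left(4 \right)},c \right)} \left(-4\right) = \left(9 - 4\right) \left(24 - -24\right) \left(-4\right) = 5 \left(24 + 24\right) \left(-4\right) = 5 \cdot 48 \left(-4\right) = 240 \left(-4\right) = -960$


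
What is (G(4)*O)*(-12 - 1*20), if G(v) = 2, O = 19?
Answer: -1216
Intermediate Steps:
(G(4)*O)*(-12 - 1*20) = (2*19)*(-12 - 1*20) = 38*(-12 - 20) = 38*(-32) = -1216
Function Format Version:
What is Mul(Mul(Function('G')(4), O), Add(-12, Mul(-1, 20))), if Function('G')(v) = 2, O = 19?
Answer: -1216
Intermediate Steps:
Mul(Mul(Function('G')(4), O), Add(-12, Mul(-1, 20))) = Mul(Mul(2, 19), Add(-12, Mul(-1, 20))) = Mul(38, Add(-12, -20)) = Mul(38, -32) = -1216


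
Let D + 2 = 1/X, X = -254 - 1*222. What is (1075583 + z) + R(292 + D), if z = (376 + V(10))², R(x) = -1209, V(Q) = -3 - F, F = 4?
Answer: 1210535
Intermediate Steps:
X = -476 (X = -254 - 222 = -476)
V(Q) = -7 (V(Q) = -3 - 1*4 = -3 - 4 = -7)
D = -953/476 (D = -2 + 1/(-476) = -2 - 1/476 = -953/476 ≈ -2.0021)
z = 136161 (z = (376 - 7)² = 369² = 136161)
(1075583 + z) + R(292 + D) = (1075583 + 136161) - 1209 = 1211744 - 1209 = 1210535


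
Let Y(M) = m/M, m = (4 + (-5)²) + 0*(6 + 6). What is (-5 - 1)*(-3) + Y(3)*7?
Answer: 257/3 ≈ 85.667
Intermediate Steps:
m = 29 (m = (4 + 25) + 0*12 = 29 + 0 = 29)
Y(M) = 29/M
(-5 - 1)*(-3) + Y(3)*7 = (-5 - 1)*(-3) + (29/3)*7 = -6*(-3) + (29*(⅓))*7 = 18 + (29/3)*7 = 18 + 203/3 = 257/3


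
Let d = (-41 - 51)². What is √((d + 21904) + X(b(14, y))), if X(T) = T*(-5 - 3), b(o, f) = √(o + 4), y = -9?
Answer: 2*√(7592 - 6*√2) ≈ 174.17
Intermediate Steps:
b(o, f) = √(4 + o)
X(T) = -8*T (X(T) = T*(-8) = -8*T)
d = 8464 (d = (-92)² = 8464)
√((d + 21904) + X(b(14, y))) = √((8464 + 21904) - 8*√(4 + 14)) = √(30368 - 24*√2)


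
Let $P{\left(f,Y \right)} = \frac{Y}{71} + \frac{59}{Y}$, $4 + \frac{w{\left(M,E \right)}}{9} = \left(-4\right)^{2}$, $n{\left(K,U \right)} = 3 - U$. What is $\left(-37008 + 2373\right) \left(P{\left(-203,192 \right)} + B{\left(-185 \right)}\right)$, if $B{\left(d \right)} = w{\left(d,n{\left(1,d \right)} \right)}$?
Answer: $- \frac{17471152405}{4544} \approx -3.8449 \cdot 10^{6}$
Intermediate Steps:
$w{\left(M,E \right)} = 108$ ($w{\left(M,E \right)} = -36 + 9 \left(-4\right)^{2} = -36 + 9 \cdot 16 = -36 + 144 = 108$)
$B{\left(d \right)} = 108$
$P{\left(f,Y \right)} = \frac{59}{Y} + \frac{Y}{71}$ ($P{\left(f,Y \right)} = Y \frac{1}{71} + \frac{59}{Y} = \frac{Y}{71} + \frac{59}{Y} = \frac{59}{Y} + \frac{Y}{71}$)
$\left(-37008 + 2373\right) \left(P{\left(-203,192 \right)} + B{\left(-185 \right)}\right) = \left(-37008 + 2373\right) \left(\left(\frac{59}{192} + \frac{1}{71} \cdot 192\right) + 108\right) = - 34635 \left(\left(59 \cdot \frac{1}{192} + \frac{192}{71}\right) + 108\right) = - 34635 \left(\left(\frac{59}{192} + \frac{192}{71}\right) + 108\right) = - 34635 \left(\frac{41053}{13632} + 108\right) = \left(-34635\right) \frac{1513309}{13632} = - \frac{17471152405}{4544}$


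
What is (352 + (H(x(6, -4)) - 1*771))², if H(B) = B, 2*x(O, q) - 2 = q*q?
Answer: 168100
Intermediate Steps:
x(O, q) = 1 + q²/2 (x(O, q) = 1 + (q*q)/2 = 1 + q²/2)
(352 + (H(x(6, -4)) - 1*771))² = (352 + ((1 + (½)*(-4)²) - 1*771))² = (352 + ((1 + (½)*16) - 771))² = (352 + ((1 + 8) - 771))² = (352 + (9 - 771))² = (352 - 762)² = (-410)² = 168100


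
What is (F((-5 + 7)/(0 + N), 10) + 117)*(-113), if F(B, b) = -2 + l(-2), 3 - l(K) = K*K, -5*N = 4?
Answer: -12882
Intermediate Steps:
N = -4/5 (N = -1/5*4 = -4/5 ≈ -0.80000)
l(K) = 3 - K**2 (l(K) = 3 - K*K = 3 - K**2)
F(B, b) = -3 (F(B, b) = -2 + (3 - 1*(-2)**2) = -2 + (3 - 1*4) = -2 + (3 - 4) = -2 - 1 = -3)
(F((-5 + 7)/(0 + N), 10) + 117)*(-113) = (-3 + 117)*(-113) = 114*(-113) = -12882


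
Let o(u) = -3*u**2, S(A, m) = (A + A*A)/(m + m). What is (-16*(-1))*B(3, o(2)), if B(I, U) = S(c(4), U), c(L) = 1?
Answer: -4/3 ≈ -1.3333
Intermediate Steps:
S(A, m) = (A + A**2)/(2*m) (S(A, m) = (A + A**2)/((2*m)) = (A + A**2)*(1/(2*m)) = (A + A**2)/(2*m))
B(I, U) = 1/U (B(I, U) = (1/2)*1*(1 + 1)/U = (1/2)*1*2/U = 1/U)
(-16*(-1))*B(3, o(2)) = (-16*(-1))/((-3*2**2)) = 16/((-3*4)) = 16/(-12) = 16*(-1/12) = -4/3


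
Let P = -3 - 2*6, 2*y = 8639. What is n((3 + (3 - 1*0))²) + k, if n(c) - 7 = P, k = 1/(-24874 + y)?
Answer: -328874/41109 ≈ -8.0000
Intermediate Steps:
y = 8639/2 (y = (½)*8639 = 8639/2 ≈ 4319.5)
k = -2/41109 (k = 1/(-24874 + 8639/2) = 1/(-41109/2) = -2/41109 ≈ -4.8651e-5)
P = -15 (P = -3 - 12 = -15)
n(c) = -8 (n(c) = 7 - 15 = -8)
n((3 + (3 - 1*0))²) + k = -8 - 2/41109 = -328874/41109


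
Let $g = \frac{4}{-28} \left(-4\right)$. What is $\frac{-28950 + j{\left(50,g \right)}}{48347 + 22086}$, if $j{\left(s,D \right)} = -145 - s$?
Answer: $- \frac{29145}{70433} \approx -0.4138$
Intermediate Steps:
$g = \frac{4}{7}$ ($g = 4 \left(- \frac{1}{28}\right) \left(-4\right) = \left(- \frac{1}{7}\right) \left(-4\right) = \frac{4}{7} \approx 0.57143$)
$\frac{-28950 + j{\left(50,g \right)}}{48347 + 22086} = \frac{-28950 - 195}{48347 + 22086} = \frac{-28950 - 195}{70433} = \left(-28950 - 195\right) \frac{1}{70433} = \left(-29145\right) \frac{1}{70433} = - \frac{29145}{70433}$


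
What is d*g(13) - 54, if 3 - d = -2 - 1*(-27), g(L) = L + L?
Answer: -626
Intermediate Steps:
g(L) = 2*L
d = -22 (d = 3 - (-2 - 1*(-27)) = 3 - (-2 + 27) = 3 - 1*25 = 3 - 25 = -22)
d*g(13) - 54 = -44*13 - 54 = -22*26 - 54 = -572 - 54 = -626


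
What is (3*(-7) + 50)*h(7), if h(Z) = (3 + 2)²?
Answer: 725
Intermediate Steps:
h(Z) = 25 (h(Z) = 5² = 25)
(3*(-7) + 50)*h(7) = (3*(-7) + 50)*25 = (-21 + 50)*25 = 29*25 = 725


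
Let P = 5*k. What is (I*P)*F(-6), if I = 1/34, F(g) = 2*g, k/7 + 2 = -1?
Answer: 630/17 ≈ 37.059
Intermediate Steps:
k = -21 (k = -14 + 7*(-1) = -14 - 7 = -21)
I = 1/34 ≈ 0.029412
P = -105 (P = 5*(-21) = -105)
(I*P)*F(-6) = ((1/34)*(-105))*(2*(-6)) = -105/34*(-12) = 630/17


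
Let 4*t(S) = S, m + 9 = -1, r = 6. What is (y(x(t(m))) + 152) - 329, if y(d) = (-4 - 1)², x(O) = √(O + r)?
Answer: -152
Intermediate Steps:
m = -10 (m = -9 - 1 = -10)
t(S) = S/4
x(O) = √(6 + O) (x(O) = √(O + 6) = √(6 + O))
y(d) = 25 (y(d) = (-5)² = 25)
(y(x(t(m))) + 152) - 329 = (25 + 152) - 329 = 177 - 329 = -152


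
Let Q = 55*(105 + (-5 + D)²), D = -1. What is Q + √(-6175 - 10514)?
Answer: 7755 + I*√16689 ≈ 7755.0 + 129.19*I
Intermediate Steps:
Q = 7755 (Q = 55*(105 + (-5 - 1)²) = 55*(105 + (-6)²) = 55*(105 + 36) = 55*141 = 7755)
Q + √(-6175 - 10514) = 7755 + √(-6175 - 10514) = 7755 + √(-16689) = 7755 + I*√16689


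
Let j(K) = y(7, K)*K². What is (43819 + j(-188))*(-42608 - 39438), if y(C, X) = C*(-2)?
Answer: 37002499862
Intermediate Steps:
y(C, X) = -2*C
j(K) = -14*K² (j(K) = (-2*7)*K² = -14*K²)
(43819 + j(-188))*(-42608 - 39438) = (43819 - 14*(-188)²)*(-42608 - 39438) = (43819 - 14*35344)*(-82046) = (43819 - 494816)*(-82046) = -450997*(-82046) = 37002499862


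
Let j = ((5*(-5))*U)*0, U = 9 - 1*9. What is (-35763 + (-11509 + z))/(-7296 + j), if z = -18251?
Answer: 21841/2432 ≈ 8.9807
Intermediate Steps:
U = 0 (U = 9 - 9 = 0)
j = 0 (j = ((5*(-5))*0)*0 = -25*0*0 = 0*0 = 0)
(-35763 + (-11509 + z))/(-7296 + j) = (-35763 + (-11509 - 18251))/(-7296 + 0) = (-35763 - 29760)/(-7296) = -65523*(-1/7296) = 21841/2432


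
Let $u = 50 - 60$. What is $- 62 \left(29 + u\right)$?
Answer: $-1178$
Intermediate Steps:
$u = -10$
$- 62 \left(29 + u\right) = - 62 \left(29 - 10\right) = \left(-62\right) 19 = -1178$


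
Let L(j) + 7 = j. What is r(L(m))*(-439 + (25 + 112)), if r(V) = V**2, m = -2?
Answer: -24462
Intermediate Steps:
L(j) = -7 + j
r(L(m))*(-439 + (25 + 112)) = (-7 - 2)**2*(-439 + (25 + 112)) = (-9)**2*(-439 + 137) = 81*(-302) = -24462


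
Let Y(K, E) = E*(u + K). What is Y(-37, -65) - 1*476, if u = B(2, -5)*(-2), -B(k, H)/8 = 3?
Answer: -1191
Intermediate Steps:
B(k, H) = -24 (B(k, H) = -8*3 = -24)
u = 48 (u = -24*(-2) = 48)
Y(K, E) = E*(48 + K)
Y(-37, -65) - 1*476 = -65*(48 - 37) - 1*476 = -65*11 - 476 = -715 - 476 = -1191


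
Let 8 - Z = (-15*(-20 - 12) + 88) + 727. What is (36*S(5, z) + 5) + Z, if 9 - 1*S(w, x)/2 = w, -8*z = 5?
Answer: -994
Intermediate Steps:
z = -5/8 (z = -1/8*5 = -5/8 ≈ -0.62500)
S(w, x) = 18 - 2*w
Z = -1287 (Z = 8 - ((-15*(-20 - 12) + 88) + 727) = 8 - ((-15*(-32) + 88) + 727) = 8 - ((480 + 88) + 727) = 8 - (568 + 727) = 8 - 1*1295 = 8 - 1295 = -1287)
(36*S(5, z) + 5) + Z = (36*(18 - 2*5) + 5) - 1287 = (36*(18 - 10) + 5) - 1287 = (36*8 + 5) - 1287 = (288 + 5) - 1287 = 293 - 1287 = -994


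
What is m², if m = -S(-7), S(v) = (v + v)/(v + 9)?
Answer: 49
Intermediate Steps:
S(v) = 2*v/(9 + v) (S(v) = (2*v)/(9 + v) = 2*v/(9 + v))
m = 7 (m = -2*(-7)/(9 - 7) = -2*(-7)/2 = -1*(-7) = 7)
m² = 7² = 49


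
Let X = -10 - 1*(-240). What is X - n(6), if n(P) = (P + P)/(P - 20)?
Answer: 1616/7 ≈ 230.86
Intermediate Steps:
X = 230 (X = -10 + 240 = 230)
n(P) = 2*P/(-20 + P) (n(P) = (2*P)/(-20 + P) = 2*P/(-20 + P))
X - n(6) = 230 - 2*6/(-20 + 6) = 230 - 2*6/(-14) = 230 - 2*6*(-1)/14 = 230 - 1*(-6/7) = 230 + 6/7 = 1616/7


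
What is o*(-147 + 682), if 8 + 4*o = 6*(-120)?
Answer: -97370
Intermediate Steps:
o = -182 (o = -2 + (6*(-120))/4 = -2 + (¼)*(-720) = -2 - 180 = -182)
o*(-147 + 682) = -182*(-147 + 682) = -182*535 = -97370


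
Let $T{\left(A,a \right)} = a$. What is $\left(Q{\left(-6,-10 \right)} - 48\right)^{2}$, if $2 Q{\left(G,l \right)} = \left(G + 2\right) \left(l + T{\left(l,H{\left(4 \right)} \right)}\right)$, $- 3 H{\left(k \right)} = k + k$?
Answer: $\frac{4624}{9} \approx 513.78$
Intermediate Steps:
$H{\left(k \right)} = - \frac{2 k}{3}$ ($H{\left(k \right)} = - \frac{k + k}{3} = - \frac{2 k}{3}$)
$Q{\left(G,l \right)} = \frac{\left(2 + G\right) \left(- \frac{8}{3} + l\right)}{2}$ ($Q{\left(G,l \right)} = \frac{\left(G + 2\right) \left(l - \frac{8}{3}\right)}{2} = \frac{\left(2 + G\right) \left(l - \frac{8}{3}\right)}{2} = \frac{\left(2 + G\right) \left(- \frac{8}{3} + l\right)}{2}$)
$\left(Q{\left(-6,-10 \right)} - 48\right)^{2} = \left(\left(- \frac{8}{3} - 10 - -8 + \frac{1}{2} \left(-6\right) \left(-10\right)\right) - 48\right)^{2} = \left(\left(- \frac{8}{3} - 10 + 8 + 30\right) - 48\right)^{2} = \left(\frac{76}{3} - 48\right)^{2} = \left(- \frac{68}{3}\right)^{2} = \frac{4624}{9}$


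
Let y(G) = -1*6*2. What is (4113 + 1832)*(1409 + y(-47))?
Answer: 8305165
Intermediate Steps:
y(G) = -12 (y(G) = -6*2 = -12)
(4113 + 1832)*(1409 + y(-47)) = (4113 + 1832)*(1409 - 12) = 5945*1397 = 8305165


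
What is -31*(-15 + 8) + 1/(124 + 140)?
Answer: 57289/264 ≈ 217.00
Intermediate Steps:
-31*(-15 + 8) + 1/(124 + 140) = -31*(-7) + 1/264 = 217 + 1/264 = 57289/264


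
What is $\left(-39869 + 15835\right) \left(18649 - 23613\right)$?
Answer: $119304776$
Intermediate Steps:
$\left(-39869 + 15835\right) \left(18649 - 23613\right) = \left(-24034\right) \left(-4964\right) = 119304776$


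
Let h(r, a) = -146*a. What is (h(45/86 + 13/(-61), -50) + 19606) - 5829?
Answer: 21077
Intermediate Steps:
(h(45/86 + 13/(-61), -50) + 19606) - 5829 = (-146*(-50) + 19606) - 5829 = (7300 + 19606) - 5829 = 26906 - 5829 = 21077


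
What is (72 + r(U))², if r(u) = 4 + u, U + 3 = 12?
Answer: 7225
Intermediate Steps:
U = 9 (U = -3 + 12 = 9)
(72 + r(U))² = (72 + (4 + 9))² = (72 + 13)² = 85² = 7225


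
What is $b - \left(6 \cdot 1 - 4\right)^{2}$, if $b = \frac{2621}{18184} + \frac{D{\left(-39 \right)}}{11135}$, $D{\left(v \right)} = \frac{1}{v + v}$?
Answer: $- \frac{30448499567}{7896674760} \approx -3.8559$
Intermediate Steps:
$D{\left(v \right)} = \frac{1}{2 v}$
$b = \frac{1138199473}{7896674760}$ ($b = \frac{2621}{18184} + \frac{\frac{1}{2} \frac{1}{-39}}{11135} = 2621 \cdot \frac{1}{18184} + \frac{1}{2} \left(- \frac{1}{39}\right) \frac{1}{11135} = \frac{2621}{18184} - \frac{1}{868530} = \frac{1138199473}{7896674760} \approx 0.14414$)
$b - \left(6 \cdot 1 - 4\right)^{2} = \frac{1138199473}{7896674760} - \left(6 \cdot 1 - 4\right)^{2} = \frac{1138199473}{7896674760} - \left(6 - 4\right)^{2} = \frac{1138199473}{7896674760} - 2^{2} = \frac{1138199473}{7896674760} - 4 = - \frac{30448499567}{7896674760}$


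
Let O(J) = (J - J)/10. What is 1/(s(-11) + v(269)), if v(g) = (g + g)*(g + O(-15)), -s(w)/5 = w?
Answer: 1/144777 ≈ 6.9072e-6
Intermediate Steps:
O(J) = 0 (O(J) = 0*(⅒) = 0)
s(w) = -5*w
v(g) = 2*g² (v(g) = (g + g)*(g + 0) = (2*g)*g = 2*g²)
1/(s(-11) + v(269)) = 1/(-5*(-11) + 2*269²) = 1/(55 + 2*72361) = 1/(55 + 144722) = 1/144777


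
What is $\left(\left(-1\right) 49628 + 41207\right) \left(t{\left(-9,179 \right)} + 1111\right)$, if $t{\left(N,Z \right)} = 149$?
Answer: $-10610460$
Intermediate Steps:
$\left(\left(-1\right) 49628 + 41207\right) \left(t{\left(-9,179 \right)} + 1111\right) = \left(\left(-1\right) 49628 + 41207\right) \left(149 + 1111\right) = \left(-49628 + 41207\right) 1260 = \left(-8421\right) 1260 = -10610460$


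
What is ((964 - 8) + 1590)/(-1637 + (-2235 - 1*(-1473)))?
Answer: -2546/2399 ≈ -1.0613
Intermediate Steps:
((964 - 8) + 1590)/(-1637 + (-2235 - 1*(-1473))) = (956 + 1590)/(-1637 + (-2235 + 1473)) = 2546/(-1637 - 762) = 2546/(-2399) = 2546*(-1/2399) = -2546/2399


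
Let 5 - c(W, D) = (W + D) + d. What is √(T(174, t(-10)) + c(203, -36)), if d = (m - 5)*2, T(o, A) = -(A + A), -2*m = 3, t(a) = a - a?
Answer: I*√149 ≈ 12.207*I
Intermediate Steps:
t(a) = 0
m = -3/2 (m = -½*3 = -3/2 ≈ -1.5000)
T(o, A) = -2*A
d = -13 (d = (-3/2 - 5)*2 = -13/2*2 = -13)
c(W, D) = 18 - D - W (c(W, D) = 5 - ((W + D) - 13) = 5 - ((D + W) - 13) = 5 - (-13 + D + W) = 5 + (13 - D - W) = 18 - D - W)
√(T(174, t(-10)) + c(203, -36)) = √(-2*0 + (18 - 1*(-36) - 1*203)) = √(0 + (18 + 36 - 203)) = √(0 - 149) = √(-149) = I*√149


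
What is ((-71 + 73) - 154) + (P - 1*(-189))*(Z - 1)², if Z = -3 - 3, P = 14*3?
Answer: 11167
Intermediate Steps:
P = 42
Z = -6
((-71 + 73) - 154) + (P - 1*(-189))*(Z - 1)² = ((-71 + 73) - 154) + (42 - 1*(-189))*(-6 - 1)² = (2 - 154) + (42 + 189)*(-7)² = -152 + 231*49 = -152 + 11319 = 11167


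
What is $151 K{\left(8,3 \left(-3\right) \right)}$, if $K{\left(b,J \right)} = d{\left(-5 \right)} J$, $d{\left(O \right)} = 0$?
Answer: $0$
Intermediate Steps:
$K{\left(b,J \right)} = 0$ ($K{\left(b,J \right)} = 0 J = 0$)
$151 K{\left(8,3 \left(-3\right) \right)} = 151 \cdot 0 = 0$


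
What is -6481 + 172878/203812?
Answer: -660366347/101906 ≈ -6480.1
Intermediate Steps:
-6481 + 172878/203812 = -6481 + 172878*(1/203812) = -6481 + 86439/101906 = -660366347/101906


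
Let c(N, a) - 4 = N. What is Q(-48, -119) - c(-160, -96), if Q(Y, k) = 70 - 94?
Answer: 132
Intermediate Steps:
c(N, a) = 4 + N
Q(Y, k) = -24
Q(-48, -119) - c(-160, -96) = -24 - (4 - 160) = -24 - 1*(-156) = -24 + 156 = 132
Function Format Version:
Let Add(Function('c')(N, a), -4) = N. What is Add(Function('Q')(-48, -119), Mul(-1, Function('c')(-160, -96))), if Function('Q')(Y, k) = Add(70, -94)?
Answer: 132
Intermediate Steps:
Function('c')(N, a) = Add(4, N)
Function('Q')(Y, k) = -24
Add(Function('Q')(-48, -119), Mul(-1, Function('c')(-160, -96))) = Add(-24, Mul(-1, Add(4, -160))) = Add(-24, Mul(-1, -156)) = Add(-24, 156) = 132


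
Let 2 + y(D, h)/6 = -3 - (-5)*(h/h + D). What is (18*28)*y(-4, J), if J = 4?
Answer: -60480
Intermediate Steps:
y(D, h) = 30*D (y(D, h) = -12 + 6*(-3 - (-5)*(h/h + D)) = -12 + 6*(-3 - (-5)*(1 + D)) = -12 + 6*(-3 - (-5 - 5*D)) = -12 + 6*(-3 + (5 + 5*D)) = -12 + 6*(2 + 5*D) = -12 + (12 + 30*D) = 30*D)
(18*28)*y(-4, J) = (18*28)*(30*(-4)) = 504*(-120) = -60480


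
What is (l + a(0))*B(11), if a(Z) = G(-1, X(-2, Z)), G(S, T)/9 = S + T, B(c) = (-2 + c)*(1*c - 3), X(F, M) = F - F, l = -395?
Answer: -29088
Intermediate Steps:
X(F, M) = 0
B(c) = (-3 + c)*(-2 + c) (B(c) = (-2 + c)*(c - 3) = (-2 + c)*(-3 + c) = (-3 + c)*(-2 + c))
G(S, T) = 9*S + 9*T (G(S, T) = 9*(S + T) = 9*S + 9*T)
a(Z) = -9 (a(Z) = 9*(-1) + 9*0 = -9 + 0 = -9)
(l + a(0))*B(11) = (-395 - 9)*(6 + 11**2 - 5*11) = -404*(6 + 121 - 55) = -404*72 = -29088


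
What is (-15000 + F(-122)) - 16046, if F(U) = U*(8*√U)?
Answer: -31046 - 976*I*√122 ≈ -31046.0 - 10780.0*I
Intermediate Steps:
F(U) = 8*U^(3/2)
(-15000 + F(-122)) - 16046 = (-15000 + 8*(-122)^(3/2)) - 16046 = (-15000 + 8*(-122*I*√122)) - 16046 = (-15000 - 976*I*√122) - 16046 = -31046 - 976*I*√122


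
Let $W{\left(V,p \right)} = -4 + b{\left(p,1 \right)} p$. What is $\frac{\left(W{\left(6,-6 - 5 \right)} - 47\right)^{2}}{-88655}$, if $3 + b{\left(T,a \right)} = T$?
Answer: $- \frac{10609}{88655} \approx -0.11967$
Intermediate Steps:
$b{\left(T,a \right)} = -3 + T$
$W{\left(V,p \right)} = -4 + p \left(-3 + p\right)$ ($W{\left(V,p \right)} = -4 + \left(-3 + p\right) p = -4 + p \left(-3 + p\right)$)
$\frac{\left(W{\left(6,-6 - 5 \right)} - 47\right)^{2}}{-88655} = \frac{\left(\left(-4 + \left(-6 - 5\right) \left(-3 - 11\right)\right) - 47\right)^{2}}{-88655} = \left(\left(-4 + \left(-6 - 5\right) \left(-3 - 11\right)\right) - 47\right)^{2} \left(- \frac{1}{88655}\right) = \left(\left(-4 - 11 \left(-3 - 11\right)\right) - 47\right)^{2} \left(- \frac{1}{88655}\right) = \left(\left(-4 - -154\right) - 47\right)^{2} \left(- \frac{1}{88655}\right) = \left(\left(-4 + 154\right) - 47\right)^{2} \left(- \frac{1}{88655}\right) = \left(150 - 47\right)^{2} \left(- \frac{1}{88655}\right) = 103^{2} \left(- \frac{1}{88655}\right) = 10609 \left(- \frac{1}{88655}\right) = - \frac{10609}{88655}$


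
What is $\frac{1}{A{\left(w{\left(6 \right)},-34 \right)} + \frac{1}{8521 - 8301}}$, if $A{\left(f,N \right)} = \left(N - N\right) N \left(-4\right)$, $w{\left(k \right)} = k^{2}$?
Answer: $220$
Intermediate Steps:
$A{\left(f,N \right)} = 0$ ($A{\left(f,N \right)} = 0 N \left(-4\right) = 0 \left(-4\right) = 0$)
$\frac{1}{A{\left(w{\left(6 \right)},-34 \right)} + \frac{1}{8521 - 8301}} = \frac{1}{0 + \frac{1}{8521 - 8301}} = \frac{1}{0 + \frac{1}{220}} = \frac{1}{\frac{1}{220}} = 220$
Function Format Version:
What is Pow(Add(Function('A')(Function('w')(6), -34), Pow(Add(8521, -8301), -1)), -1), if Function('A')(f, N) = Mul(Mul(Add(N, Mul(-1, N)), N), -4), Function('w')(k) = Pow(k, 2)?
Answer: 220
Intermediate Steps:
Function('A')(f, N) = 0 (Function('A')(f, N) = Mul(Mul(0, N), -4) = Mul(0, -4) = 0)
Pow(Add(Function('A')(Function('w')(6), -34), Pow(Add(8521, -8301), -1)), -1) = Pow(Add(0, Pow(Add(8521, -8301), -1)), -1) = Pow(Add(0, Pow(220, -1)), -1) = Pow(Add(0, Rational(1, 220)), -1) = Pow(Rational(1, 220), -1) = 220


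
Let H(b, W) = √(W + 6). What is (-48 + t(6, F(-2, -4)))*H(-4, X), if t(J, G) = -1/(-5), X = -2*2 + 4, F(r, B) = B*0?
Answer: -239*√6/5 ≈ -117.09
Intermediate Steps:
F(r, B) = 0
X = 0 (X = -4 + 4 = 0)
H(b, W) = √(6 + W)
t(J, G) = ⅕ (t(J, G) = -1*(-⅕) = ⅕)
(-48 + t(6, F(-2, -4)))*H(-4, X) = (-48 + ⅕)*√(6 + 0) = -239*√6/5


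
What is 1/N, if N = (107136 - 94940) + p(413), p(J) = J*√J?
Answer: 12196/78297419 - 413*√413/78297419 ≈ 4.8569e-5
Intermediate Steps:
p(J) = J^(3/2)
N = 12196 + 413*√413 (N = (107136 - 94940) + 413^(3/2) = 12196 + 413*√413 ≈ 20589.)
1/N = 1/(12196 + 413*√413)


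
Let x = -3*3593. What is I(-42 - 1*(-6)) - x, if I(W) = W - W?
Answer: 10779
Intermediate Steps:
I(W) = 0
x = -10779
I(-42 - 1*(-6)) - x = 0 - 1*(-10779) = 0 + 10779 = 10779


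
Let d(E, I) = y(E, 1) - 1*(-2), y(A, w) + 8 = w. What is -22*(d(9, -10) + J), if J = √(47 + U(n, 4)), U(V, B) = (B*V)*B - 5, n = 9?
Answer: 110 - 22*√186 ≈ -190.04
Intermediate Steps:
U(V, B) = -5 + V*B² (U(V, B) = V*B² - 5 = -5 + V*B²)
y(A, w) = -8 + w
d(E, I) = -5 (d(E, I) = (-8 + 1) - 1*(-2) = -7 + 2 = -5)
J = √186 (J = √(47 + (-5 + 9*4²)) = √(47 + (-5 + 9*16)) = √(47 + (-5 + 144)) = √(47 + 139) = √186 ≈ 13.638)
-22*(d(9, -10) + J) = -22*(-5 + √186) = 110 - 22*√186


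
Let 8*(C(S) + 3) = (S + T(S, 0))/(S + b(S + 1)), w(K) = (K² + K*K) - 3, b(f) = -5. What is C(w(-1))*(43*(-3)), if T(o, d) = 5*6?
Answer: 7439/16 ≈ 464.94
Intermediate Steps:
T(o, d) = 30
w(K) = -3 + 2*K² (w(K) = (K² + K²) - 3 = 2*K² - 3 = -3 + 2*K²)
C(S) = -3 + (30 + S)/(8*(-5 + S)) (C(S) = -3 + ((S + 30)/(S - 5))/8 = -3 + ((30 + S)/(-5 + S))/8 = -3 + (30 + S)/(8*(-5 + S)))
C(w(-1))*(43*(-3)) = ((150 - 23*(-3 + 2*(-1)²))/(8*(-5 + (-3 + 2*(-1)²))))*(43*(-3)) = ((150 - 23*(-3 + 2*1))/(8*(-5 + (-3 + 2*1))))*(-129) = ((150 - 23*(-3 + 2))/(8*(-5 + (-3 + 2))))*(-129) = ((150 - 23*(-1))/(8*(-5 - 1)))*(-129) = ((⅛)*(150 + 23)/(-6))*(-129) = ((⅛)*(-⅙)*173)*(-129) = -173/48*(-129) = 7439/16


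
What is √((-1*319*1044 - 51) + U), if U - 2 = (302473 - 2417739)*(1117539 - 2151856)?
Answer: √2187855250237 ≈ 1.4791e+6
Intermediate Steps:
U = 2187855583324 (U = 2 + (302473 - 2417739)*(1117539 - 2151856) = 2 - 2115266*(-1034317) = 2 + 2187855583322 = 2187855583324)
√((-1*319*1044 - 51) + U) = √((-1*319*1044 - 51) + 2187855583324) = √((-319*1044 - 51) + 2187855583324) = √((-333036 - 51) + 2187855583324) = √(-333087 + 2187855583324) = √2187855250237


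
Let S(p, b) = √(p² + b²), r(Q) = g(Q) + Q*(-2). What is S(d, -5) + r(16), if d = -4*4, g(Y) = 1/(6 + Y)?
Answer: -703/22 + √281 ≈ -15.191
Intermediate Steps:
d = -16
r(Q) = 1/(6 + Q) - 2*Q (r(Q) = 1/(6 + Q) + Q*(-2) = 1/(6 + Q) - 2*Q)
S(p, b) = √(b² + p²)
S(d, -5) + r(16) = √((-5)² + (-16)²) + (1 - 2*16*(6 + 16))/(6 + 16) = √(25 + 256) + (1 - 2*16*22)/22 = √281 + (1 - 704)/22 = √281 + (1/22)*(-703) = √281 - 703/22 = -703/22 + √281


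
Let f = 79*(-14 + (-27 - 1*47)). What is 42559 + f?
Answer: 35607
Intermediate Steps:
f = -6952 (f = 79*(-14 + (-27 - 47)) = 79*(-14 - 74) = 79*(-88) = -6952)
42559 + f = 42559 - 6952 = 35607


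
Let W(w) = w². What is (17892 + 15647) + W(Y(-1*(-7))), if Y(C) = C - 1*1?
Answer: 33575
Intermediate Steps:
Y(C) = -1 + C (Y(C) = C - 1 = -1 + C)
(17892 + 15647) + W(Y(-1*(-7))) = (17892 + 15647) + (-1 - 1*(-7))² = 33539 + (-1 + 7)² = 33539 + 6² = 33539 + 36 = 33575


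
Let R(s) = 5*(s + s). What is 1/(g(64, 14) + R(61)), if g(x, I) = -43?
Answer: 1/567 ≈ 0.0017637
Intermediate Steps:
R(s) = 10*s (R(s) = 5*(2*s) = 10*s)
1/(g(64, 14) + R(61)) = 1/(-43 + 10*61) = 1/(-43 + 610) = 1/567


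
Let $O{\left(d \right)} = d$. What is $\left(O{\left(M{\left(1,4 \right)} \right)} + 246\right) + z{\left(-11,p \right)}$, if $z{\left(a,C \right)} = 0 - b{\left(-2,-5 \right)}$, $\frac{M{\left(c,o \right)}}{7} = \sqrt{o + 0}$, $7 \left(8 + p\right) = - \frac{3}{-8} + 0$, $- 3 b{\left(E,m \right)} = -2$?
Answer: $\frac{778}{3} \approx 259.33$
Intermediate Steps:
$b{\left(E,m \right)} = \frac{2}{3}$ ($b{\left(E,m \right)} = \left(- \frac{1}{3}\right) \left(-2\right) = \frac{2}{3}$)
$p = - \frac{445}{56}$ ($p = -8 + \frac{- \frac{3}{-8} + 0}{7} = -8 + \frac{\left(-3\right) \left(- \frac{1}{8}\right) + 0}{7} = -8 + \frac{\frac{3}{8} + 0}{7} = -8 + \frac{1}{7} \cdot \frac{3}{8} = -8 + \frac{3}{56} = - \frac{445}{56} \approx -7.9464$)
$M{\left(c,o \right)} = 7 \sqrt{o}$ ($M{\left(c,o \right)} = 7 \sqrt{o + 0} = 7 \sqrt{o}$)
$z{\left(a,C \right)} = - \frac{2}{3}$ ($z{\left(a,C \right)} = 0 - \frac{2}{3} = - \frac{2}{3}$)
$\left(O{\left(M{\left(1,4 \right)} \right)} + 246\right) + z{\left(-11,p \right)} = \left(7 \sqrt{4} + 246\right) - \frac{2}{3} = \left(7 \cdot 2 + 246\right) - \frac{2}{3} = \left(14 + 246\right) - \frac{2}{3} = 260 - \frac{2}{3} = \frac{778}{3}$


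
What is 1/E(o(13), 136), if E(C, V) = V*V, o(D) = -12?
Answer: 1/18496 ≈ 5.4066e-5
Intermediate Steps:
E(C, V) = V²
1/E(o(13), 136) = 1/(136²) = 1/18496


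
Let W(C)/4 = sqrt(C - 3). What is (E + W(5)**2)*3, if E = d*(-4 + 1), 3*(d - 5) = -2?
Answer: 57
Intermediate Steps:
d = 13/3 (d = 5 + (1/3)*(-2) = 5 - 2/3 = 13/3 ≈ 4.3333)
W(C) = 4*sqrt(-3 + C) (W(C) = 4*sqrt(C - 3) = 4*sqrt(-3 + C))
E = -13 (E = 13*(-4 + 1)/3 = (13/3)*(-3) = -13)
(E + W(5)**2)*3 = (-13 + (4*sqrt(-3 + 5))**2)*3 = (-13 + (4*sqrt(2))**2)*3 = (-13 + 32)*3 = 19*3 = 57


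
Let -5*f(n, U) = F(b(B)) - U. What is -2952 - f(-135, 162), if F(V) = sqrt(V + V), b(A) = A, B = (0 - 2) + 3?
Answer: -14922/5 + sqrt(2)/5 ≈ -2984.1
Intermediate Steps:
B = 1 (B = -2 + 3 = 1)
F(V) = sqrt(2)*sqrt(V) (F(V) = sqrt(2*V) = sqrt(2)*sqrt(V))
f(n, U) = -sqrt(2)/5 + U/5 (f(n, U) = -(sqrt(2)*sqrt(1) - U)/5 = -(sqrt(2)*1 - U)/5 = -(sqrt(2) - U)/5 = -sqrt(2)/5 + U/5)
-2952 - f(-135, 162) = -2952 - (-sqrt(2)/5 + (1/5)*162) = -2952 - (-sqrt(2)/5 + 162/5) = -2952 - (162/5 - sqrt(2)/5) = -2952 + (-162/5 + sqrt(2)/5) = -14922/5 + sqrt(2)/5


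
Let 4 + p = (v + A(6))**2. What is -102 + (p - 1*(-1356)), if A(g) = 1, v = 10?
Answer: 1371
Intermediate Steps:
p = 117 (p = -4 + (10 + 1)**2 = -4 + 11**2 = -4 + 121 = 117)
-102 + (p - 1*(-1356)) = -102 + (117 - 1*(-1356)) = -102 + (117 + 1356) = -102 + 1473 = 1371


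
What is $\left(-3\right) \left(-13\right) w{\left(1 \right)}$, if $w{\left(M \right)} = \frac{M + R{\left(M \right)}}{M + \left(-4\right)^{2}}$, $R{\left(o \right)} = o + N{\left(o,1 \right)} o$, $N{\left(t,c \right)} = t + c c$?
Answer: $\frac{156}{17} \approx 9.1765$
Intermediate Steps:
$N{\left(t,c \right)} = t + c^{2}$
$R{\left(o \right)} = o + o \left(1 + o\right)$ ($R{\left(o \right)} = o + \left(o + 1^{2}\right) o = o + \left(o + 1\right) o = o + \left(1 + o\right) o = o + o \left(1 + o\right)$)
$w{\left(M \right)} = \frac{M + M \left(2 + M\right)}{16 + M}$ ($w{\left(M \right)} = \frac{M + M \left(2 + M\right)}{M + \left(-4\right)^{2}} = \frac{M + M \left(2 + M\right)}{M + 16} = \frac{M + M \left(2 + M\right)}{16 + M}$)
$\left(-3\right) \left(-13\right) w{\left(1 \right)} = \left(-3\right) \left(-13\right) 1 \frac{1}{16 + 1} \left(3 + 1\right) = 39 \cdot 1 \cdot \frac{1}{17} \cdot 4 = 39 \cdot \frac{4}{17} = \frac{156}{17}$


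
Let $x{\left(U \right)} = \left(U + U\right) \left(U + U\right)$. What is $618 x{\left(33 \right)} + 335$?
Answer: $2692343$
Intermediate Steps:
$x{\left(U \right)} = 4 U^{2}$ ($x{\left(U \right)} = 2 U 2 U = 4 U^{2}$)
$618 x{\left(33 \right)} + 335 = 618 \cdot 4 \cdot 33^{2} + 335 = 618 \cdot 4 \cdot 1089 + 335 = 618 \cdot 4356 + 335 = 2692008 + 335 = 2692343$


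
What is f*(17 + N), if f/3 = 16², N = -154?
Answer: -105216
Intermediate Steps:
f = 768 (f = 3*16² = 3*256 = 768)
f*(17 + N) = 768*(17 - 154) = 768*(-137) = -105216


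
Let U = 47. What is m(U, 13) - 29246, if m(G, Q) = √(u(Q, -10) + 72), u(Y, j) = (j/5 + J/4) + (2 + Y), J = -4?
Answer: -29246 + 2*√21 ≈ -29237.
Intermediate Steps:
u(Y, j) = 1 + Y + j/5 (u(Y, j) = (j/5 - 4/4) + (2 + Y) = (j*(⅕) - 4*¼) + (2 + Y) = (j/5 - 1) + (2 + Y) = (-1 + j/5) + (2 + Y) = 1 + Y + j/5)
m(G, Q) = √(71 + Q) (m(G, Q) = √((1 + Q + (⅕)*(-10)) + 72) = √((1 + Q - 2) + 72) = √((-1 + Q) + 72) = √(71 + Q))
m(U, 13) - 29246 = √(71 + 13) - 29246 = √84 - 29246 = 2*√21 - 29246 = -29246 + 2*√21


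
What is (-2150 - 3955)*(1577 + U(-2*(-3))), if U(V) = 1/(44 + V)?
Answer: -96277071/10 ≈ -9.6277e+6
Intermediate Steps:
(-2150 - 3955)*(1577 + U(-2*(-3))) = (-2150 - 3955)*(1577 + 1/(44 - 2*(-3))) = -6105*(1577 + 1/(44 + 6)) = -6105*(1577 + 1/50) = -6105*78851/50 = -96277071/10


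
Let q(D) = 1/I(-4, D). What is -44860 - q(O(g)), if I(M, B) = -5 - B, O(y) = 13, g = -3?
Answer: -807479/18 ≈ -44860.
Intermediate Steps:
q(D) = 1/(-5 - D)
-44860 - q(O(g)) = -44860 - (-1)/(5 + 13) = -44860 - (-1)/18 = -44860 - 1*(-1/18) = -44860 + 1/18 = -807479/18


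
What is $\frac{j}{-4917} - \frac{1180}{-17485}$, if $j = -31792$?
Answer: $\frac{112337036}{17194749} \approx 6.5332$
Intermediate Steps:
$\frac{j}{-4917} - \frac{1180}{-17485} = - \frac{31792}{-4917} - \frac{1180}{-17485} = \left(-31792\right) \left(- \frac{1}{4917}\right) - - \frac{236}{3497} = \frac{31792}{4917} + \frac{236}{3497} = \frac{112337036}{17194749}$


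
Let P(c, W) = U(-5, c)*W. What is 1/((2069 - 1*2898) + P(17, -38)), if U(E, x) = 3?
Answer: -1/943 ≈ -0.0010604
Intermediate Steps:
P(c, W) = 3*W
1/((2069 - 1*2898) + P(17, -38)) = 1/((2069 - 1*2898) + 3*(-38)) = 1/((2069 - 2898) - 114) = 1/(-829 - 114) = 1/(-943) = -1/943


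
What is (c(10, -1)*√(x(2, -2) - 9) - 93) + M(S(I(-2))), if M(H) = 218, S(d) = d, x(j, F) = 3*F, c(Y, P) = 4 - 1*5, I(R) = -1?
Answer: 125 - I*√15 ≈ 125.0 - 3.873*I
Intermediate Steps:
c(Y, P) = -1 (c(Y, P) = 4 - 5 = -1)
(c(10, -1)*√(x(2, -2) - 9) - 93) + M(S(I(-2))) = (-√(3*(-2) - 9) - 93) + 218 = (-√(-6 - 9) - 93) + 218 = (-√(-15) - 93) + 218 = (-I*√15 - 93) + 218 = (-93 - I*√15) + 218 = 125 - I*√15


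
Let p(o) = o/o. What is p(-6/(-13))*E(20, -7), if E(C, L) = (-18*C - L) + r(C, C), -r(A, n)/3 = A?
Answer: -413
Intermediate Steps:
r(A, n) = -3*A
E(C, L) = -L - 21*C (E(C, L) = (-18*C - L) - 3*C = (-L - 18*C) - 3*C = -L - 21*C)
p(o) = 1
p(-6/(-13))*E(20, -7) = 1*(-1*(-7) - 21*20) = 1*(7 - 420) = 1*(-413) = -413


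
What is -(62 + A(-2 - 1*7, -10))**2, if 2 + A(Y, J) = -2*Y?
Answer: -6084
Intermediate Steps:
A(Y, J) = -2 - 2*Y
-(62 + A(-2 - 1*7, -10))**2 = -(62 + (-2 - 2*(-2 - 1*7)))**2 = -(62 + (-2 - 2*(-2 - 7)))**2 = -(62 + (-2 - 2*(-9)))**2 = -(62 + (-2 + 18))**2 = -(62 + 16)**2 = -1*78**2 = -1*6084 = -6084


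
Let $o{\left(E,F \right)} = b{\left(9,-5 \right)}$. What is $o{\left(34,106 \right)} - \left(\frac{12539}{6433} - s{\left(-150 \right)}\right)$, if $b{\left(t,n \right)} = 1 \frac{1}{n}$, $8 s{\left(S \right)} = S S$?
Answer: $\frac{180789869}{64330} \approx 2810.4$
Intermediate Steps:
$s{\left(S \right)} = \frac{S^{2}}{8}$ ($s{\left(S \right)} = \frac{S S}{8} = \frac{S^{2}}{8}$)
$b{\left(t,n \right)} = \frac{1}{n}$
$o{\left(E,F \right)} = - \frac{1}{5}$ ($o{\left(E,F \right)} = \frac{1}{-5} = - \frac{1}{5}$)
$o{\left(34,106 \right)} - \left(\frac{12539}{6433} - s{\left(-150 \right)}\right) = - \frac{1}{5} - \left(\frac{12539}{6433} - \frac{\left(-150\right)^{2}}{8}\right) = - \frac{1}{5} - \left(12539 \cdot \frac{1}{6433} - \frac{1}{8} \cdot 22500\right) = - \frac{1}{5} - \left(\frac{12539}{6433} - \frac{5625}{2}\right) = - \frac{1}{5} - - \frac{36160547}{12866} = - \frac{1}{5} + \frac{36160547}{12866} = \frac{180789869}{64330}$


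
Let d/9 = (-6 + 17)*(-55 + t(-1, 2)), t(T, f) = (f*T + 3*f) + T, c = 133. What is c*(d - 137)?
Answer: -702905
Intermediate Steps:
t(T, f) = T + 3*f + T*f (t(T, f) = (T*f + 3*f) + T = (3*f + T*f) + T = T + 3*f + T*f)
d = -5148 (d = 9*((-6 + 17)*(-55 + (-1 + 3*2 - 1*2))) = 9*(11*(-55 + (-1 + 6 - 2))) = 9*(11*(-55 + 3)) = 9*(11*(-52)) = 9*(-572) = -5148)
c*(d - 137) = 133*(-5148 - 137) = 133*(-5285) = -702905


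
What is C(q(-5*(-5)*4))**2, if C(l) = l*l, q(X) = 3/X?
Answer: 81/100000000 ≈ 8.1000e-7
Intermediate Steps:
C(l) = l**2
C(q(-5*(-5)*4))**2 = ((3/((-5*(-5)*4)))**2)**2 = ((3/((25*4)))**2)**2 = ((3/100)**2)**2 = (9/10000)**2 = 81/100000000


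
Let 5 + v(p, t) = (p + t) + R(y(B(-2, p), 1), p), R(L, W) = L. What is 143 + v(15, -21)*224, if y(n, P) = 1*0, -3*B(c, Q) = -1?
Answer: -2321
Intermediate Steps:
B(c, Q) = ⅓ (B(c, Q) = -⅓*(-1) = ⅓)
y(n, P) = 0
v(p, t) = -5 + p + t (v(p, t) = -5 + ((p + t) + 0) = -5 + (p + t) = -5 + p + t)
143 + v(15, -21)*224 = 143 + (-5 + 15 - 21)*224 = 143 - 11*224 = 143 - 2464 = -2321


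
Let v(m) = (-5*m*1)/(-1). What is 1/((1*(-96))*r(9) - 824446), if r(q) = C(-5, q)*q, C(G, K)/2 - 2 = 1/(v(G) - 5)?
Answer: -5/4139222 ≈ -1.2080e-6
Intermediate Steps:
v(m) = 5*m (v(m) = -5*m*(-1) = 5*m)
C(G, K) = 4 + 2/(-5 + 5*G) (C(G, K) = 4 + 2/(5*G - 5) = 4 + 2/(-5 + 5*G))
r(q) = 59*q/15 (r(q) = (2*(-9 + 10*(-5))/(5*(-1 - 5)))*q = ((2/5)*(-9 - 50)/(-6))*q = ((2/5)*(-1/6)*(-59))*q = 59*q/15)
1/((1*(-96))*r(9) - 824446) = 1/((1*(-96))*((59/15)*9) - 824446) = 1/(-96*177/5 - 824446) = 1/(-16992/5 - 824446) = 1/(-4139222/5) = -5/4139222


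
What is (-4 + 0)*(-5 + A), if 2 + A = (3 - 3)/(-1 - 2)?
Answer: 28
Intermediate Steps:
A = -2 (A = -2 + (3 - 3)/(-1 - 2) = -2 + 0/(-3) = -2 + 0*(-⅓) = -2 + 0 = -2)
(-4 + 0)*(-5 + A) = (-4 + 0)*(-5 - 2) = -4*(-7) = 28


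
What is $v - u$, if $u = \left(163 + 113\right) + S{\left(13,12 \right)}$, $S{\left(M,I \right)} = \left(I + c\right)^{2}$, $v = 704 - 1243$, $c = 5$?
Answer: $-1104$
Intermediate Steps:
$v = -539$ ($v = 704 - 1243 = -539$)
$S{\left(M,I \right)} = \left(5 + I\right)^{2}$ ($S{\left(M,I \right)} = \left(I + 5\right)^{2} = \left(5 + I\right)^{2}$)
$u = 565$ ($u = \left(163 + 113\right) + \left(5 + 12\right)^{2} = 276 + 17^{2} = 276 + 289 = 565$)
$v - u = -539 - 565 = -1104$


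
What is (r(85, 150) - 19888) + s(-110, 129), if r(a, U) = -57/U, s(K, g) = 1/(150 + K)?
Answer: -3977671/200 ≈ -19888.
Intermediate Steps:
(r(85, 150) - 19888) + s(-110, 129) = (-57/150 - 19888) + 1/(150 - 110) = (-57*1/150 - 19888) + 1/40 = (-19/50 - 19888) + 1/40 = -994419/50 + 1/40 = -3977671/200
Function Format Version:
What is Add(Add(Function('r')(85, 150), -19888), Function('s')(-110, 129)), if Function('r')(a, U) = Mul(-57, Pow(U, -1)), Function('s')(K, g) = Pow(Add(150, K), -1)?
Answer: Rational(-3977671, 200) ≈ -19888.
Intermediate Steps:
Add(Add(Function('r')(85, 150), -19888), Function('s')(-110, 129)) = Add(Add(Mul(-57, Pow(150, -1)), -19888), Pow(Add(150, -110), -1)) = Add(Add(Mul(-57, Rational(1, 150)), -19888), Pow(40, -1)) = Add(Add(Rational(-19, 50), -19888), Rational(1, 40)) = Add(Rational(-994419, 50), Rational(1, 40)) = Rational(-3977671, 200)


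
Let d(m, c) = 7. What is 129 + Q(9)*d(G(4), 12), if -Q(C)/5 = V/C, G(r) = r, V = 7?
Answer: 916/9 ≈ 101.78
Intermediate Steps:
Q(C) = -35/C
129 + Q(9)*d(G(4), 12) = 129 - 35/9*7 = 129 - 245/9 = 916/9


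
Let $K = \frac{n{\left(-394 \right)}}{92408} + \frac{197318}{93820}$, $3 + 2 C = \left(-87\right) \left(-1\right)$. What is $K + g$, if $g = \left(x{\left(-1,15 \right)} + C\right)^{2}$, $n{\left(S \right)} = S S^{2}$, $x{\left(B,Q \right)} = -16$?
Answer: $\frac{8790771839}{541857410} \approx 16.223$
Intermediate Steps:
$n{\left(S \right)} = S^{3}$
$C = 42$ ($C = - \frac{3}{2} + \frac{\left(-87\right) \left(-1\right)}{2} = - \frac{3}{2} + \frac{1}{2} \cdot 87 = - \frac{3}{2} + \frac{87}{2} = 42$)
$K = - \frac{357504837321}{541857410}$ ($K = \frac{\left(-394\right)^{3}}{92408} + \frac{197318}{93820} = \left(-61162984\right) \frac{1}{92408} + 197318 \cdot \frac{1}{93820} = - \frac{7645373}{11551} + \frac{98659}{46910} = - \frac{357504837321}{541857410} \approx -659.78$)
$g = 676$ ($g = \left(-16 + 42\right)^{2} = 26^{2} = 676$)
$K + g = - \frac{357504837321}{541857410} + 676 = \frac{8790771839}{541857410}$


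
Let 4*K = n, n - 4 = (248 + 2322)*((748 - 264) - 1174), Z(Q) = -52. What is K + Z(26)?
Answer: -443376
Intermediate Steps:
n = -1773296 (n = 4 + (248 + 2322)*((748 - 264) - 1174) = 4 + 2570*(484 - 1174) = 4 + 2570*(-690) = 4 - 1773300 = -1773296)
K = -443324 (K = (1/4)*(-1773296) = -443324)
K + Z(26) = -443324 - 52 = -443376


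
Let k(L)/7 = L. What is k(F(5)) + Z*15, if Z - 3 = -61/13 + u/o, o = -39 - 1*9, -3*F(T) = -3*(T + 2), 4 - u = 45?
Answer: 7577/208 ≈ 36.428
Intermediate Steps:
u = -41 (u = 4 - 1*45 = 4 - 45 = -41)
F(T) = 2 + T (F(T) = -(-1)*(T + 2) = -(-1)*(2 + T) = -(-6 - 3*T)/3 = 2 + T)
k(L) = 7*L
o = -48 (o = -39 - 9 = -48)
Z = -523/624 (Z = 3 + (-61/13 - 41/(-48)) = 3 + (-61*1/13 - 41*(-1/48)) = 3 + (-61/13 + 41/48) = 3 - 2395/624 = -523/624 ≈ -0.83814)
k(F(5)) + Z*15 = 7*(2 + 5) - 523/624*15 = 7*7 - 2615/208 = 49 - 2615/208 = 7577/208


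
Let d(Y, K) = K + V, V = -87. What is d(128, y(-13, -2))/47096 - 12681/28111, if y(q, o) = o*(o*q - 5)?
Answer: -600850695/1323915656 ≈ -0.45384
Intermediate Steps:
y(q, o) = o*(-5 + o*q)
d(Y, K) = -87 + K (d(Y, K) = K - 87 = -87 + K)
d(128, y(-13, -2))/47096 - 12681/28111 = (-87 - 2*(-5 - 2*(-13)))/47096 - 12681/28111 = (-87 - 2*(-5 + 26))*(1/47096) - 12681*1/28111 = (-87 - 2*21)*(1/47096) - 12681/28111 = (-87 - 42)*(1/47096) - 12681/28111 = -129*1/47096 - 12681/28111 = -129/47096 - 12681/28111 = -600850695/1323915656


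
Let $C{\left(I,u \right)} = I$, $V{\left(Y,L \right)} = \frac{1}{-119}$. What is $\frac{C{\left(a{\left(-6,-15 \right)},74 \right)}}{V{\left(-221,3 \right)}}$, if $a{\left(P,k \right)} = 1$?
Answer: $-119$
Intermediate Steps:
$V{\left(Y,L \right)} = - \frac{1}{119}$
$\frac{C{\left(a{\left(-6,-15 \right)},74 \right)}}{V{\left(-221,3 \right)}} = 1 \frac{1}{- \frac{1}{119}} = 1 \left(-119\right) = -119$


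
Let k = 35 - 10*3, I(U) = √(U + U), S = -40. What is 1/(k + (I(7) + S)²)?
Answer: 1619/2531561 + 80*√14/2531561 ≈ 0.00075777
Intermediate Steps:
I(U) = √2*√U (I(U) = √(2*U) = √2*√U)
k = 5 (k = 35 - 30 = 5)
1/(k + (I(7) + S)²) = 1/(5 + (√2*√7 - 40)²) = 1/(5 + (√14 - 40)²) = 1/(5 + (-40 + √14)²)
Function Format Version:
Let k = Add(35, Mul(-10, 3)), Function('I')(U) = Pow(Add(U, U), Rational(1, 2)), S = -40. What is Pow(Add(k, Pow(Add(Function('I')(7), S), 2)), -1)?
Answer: Add(Rational(1619, 2531561), Mul(Rational(80, 2531561), Pow(14, Rational(1, 2)))) ≈ 0.00075777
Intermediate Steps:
Function('I')(U) = Mul(Pow(2, Rational(1, 2)), Pow(U, Rational(1, 2))) (Function('I')(U) = Pow(Mul(2, U), Rational(1, 2)) = Mul(Pow(2, Rational(1, 2)), Pow(U, Rational(1, 2))))
k = 5 (k = Add(35, -30) = 5)
Pow(Add(k, Pow(Add(Function('I')(7), S), 2)), -1) = Pow(Add(5, Pow(Add(Mul(Pow(2, Rational(1, 2)), Pow(7, Rational(1, 2))), -40), 2)), -1) = Pow(Add(5, Pow(Add(Pow(14, Rational(1, 2)), -40), 2)), -1) = Pow(Add(5, Pow(Add(-40, Pow(14, Rational(1, 2))), 2)), -1)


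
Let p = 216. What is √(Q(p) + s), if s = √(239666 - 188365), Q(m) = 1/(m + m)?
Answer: √(3 + 37584*√61)/36 ≈ 15.050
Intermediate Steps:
Q(m) = 1/(2*m)
s = 29*√61 (s = √51301 = 29*√61 ≈ 226.50)
√(Q(p) + s) = √((½)/216 + 29*√61) = √((½)*(1/216) + 29*√61) = √(1/432 + 29*√61)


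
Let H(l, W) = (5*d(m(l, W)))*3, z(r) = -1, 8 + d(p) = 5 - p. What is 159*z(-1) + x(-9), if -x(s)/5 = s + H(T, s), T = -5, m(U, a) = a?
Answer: -564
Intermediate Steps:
d(p) = -3 - p (d(p) = -8 + (5 - p) = -3 - p)
H(l, W) = -45 - 15*W (H(l, W) = (5*(-3 - W))*3 = (-15 - 5*W)*3 = -45 - 15*W)
x(s) = 225 + 70*s (x(s) = -5*(s + (-45 - 15*s)) = -5*(-45 - 14*s) = 225 + 70*s)
159*z(-1) + x(-9) = 159*(-1) + (225 + 70*(-9)) = -159 + (225 - 630) = -159 - 405 = -564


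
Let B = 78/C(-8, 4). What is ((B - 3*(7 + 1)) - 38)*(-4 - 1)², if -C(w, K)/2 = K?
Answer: -7175/4 ≈ -1793.8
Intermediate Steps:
C(w, K) = -2*K
B = -39/4 (B = 78/((-2*4)) = 78/(-8) = 78*(-⅛) = -39/4 ≈ -9.7500)
((B - 3*(7 + 1)) - 38)*(-4 - 1)² = ((-39/4 - 3*(7 + 1)) - 38)*(-4 - 1)² = ((-39/4 - 3*8) - 38)*(-5)² = ((-39/4 - 24) - 38)*25 = (-135/4 - 38)*25 = -287/4*25 = -7175/4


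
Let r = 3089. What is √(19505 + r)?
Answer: √22594 ≈ 150.31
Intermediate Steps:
√(19505 + r) = √(19505 + 3089) = √22594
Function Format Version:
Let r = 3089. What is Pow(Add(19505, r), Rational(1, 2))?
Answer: Pow(22594, Rational(1, 2)) ≈ 150.31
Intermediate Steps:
Pow(Add(19505, r), Rational(1, 2)) = Pow(Add(19505, 3089), Rational(1, 2)) = Pow(22594, Rational(1, 2))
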